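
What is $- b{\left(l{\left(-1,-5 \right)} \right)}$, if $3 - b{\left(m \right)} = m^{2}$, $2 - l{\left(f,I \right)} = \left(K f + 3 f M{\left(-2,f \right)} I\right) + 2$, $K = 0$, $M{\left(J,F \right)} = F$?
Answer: $222$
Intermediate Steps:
$l{\left(f,I \right)} = - 3 I f^{2}$ ($l{\left(f,I \right)} = 2 - \left(\left(0 f + 3 f f I\right) + 2\right) = 2 - \left(\left(0 + 3 f^{2} I\right) + 2\right) = 2 - \left(\left(0 + 3 I f^{2}\right) + 2\right) = 2 - \left(3 I f^{2} + 2\right) = 2 - \left(2 + 3 I f^{2}\right) = - 3 I f^{2}$)
$b{\left(m \right)} = 3 - m^{2}$
$- b{\left(l{\left(-1,-5 \right)} \right)} = - (3 - \left(\left(-3\right) \left(-5\right) \left(-1\right)^{2}\right)^{2}) = - (3 - \left(\left(-3\right) \left(-5\right) 1\right)^{2}) = - (3 - 15^{2}) = - (3 - 225) = \left(-1\right) \left(-222\right) = 222$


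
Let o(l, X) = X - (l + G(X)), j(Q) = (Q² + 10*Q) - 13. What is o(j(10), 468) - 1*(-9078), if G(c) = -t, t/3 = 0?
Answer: 9359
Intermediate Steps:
t = 0 (t = 3*0 = 0)
G(c) = 0 (G(c) = -1*0 = 0)
j(Q) = -13 + Q² + 10*Q
o(l, X) = X - l (o(l, X) = X - (l + 0) = X - l)
o(j(10), 468) - 1*(-9078) = (468 - (-13 + 10² + 10*10)) - 1*(-9078) = (468 - (-13 + 100 + 100)) + 9078 = (468 - 1*187) + 9078 = (468 - 187) + 9078 = 281 + 9078 = 9359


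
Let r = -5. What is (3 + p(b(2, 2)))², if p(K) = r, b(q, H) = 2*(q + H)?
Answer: 4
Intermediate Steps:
b(q, H) = 2*H + 2*q (b(q, H) = 2*(H + q) = 2*H + 2*q)
p(K) = -5
(3 + p(b(2, 2)))² = (3 - 5)² = (-2)² = 4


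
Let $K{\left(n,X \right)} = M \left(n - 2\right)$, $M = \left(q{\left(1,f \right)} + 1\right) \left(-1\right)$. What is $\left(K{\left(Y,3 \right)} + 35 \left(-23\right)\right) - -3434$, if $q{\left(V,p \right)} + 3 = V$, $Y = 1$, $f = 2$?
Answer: $2628$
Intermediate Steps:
$q{\left(V,p \right)} = -3 + V$
$M = 1$ ($M = \left(\left(-3 + 1\right) + 1\right) \left(-1\right) = \left(-2 + 1\right) \left(-1\right) = \left(-1\right) \left(-1\right) = 1$)
$K{\left(n,X \right)} = -2 + n$ ($K{\left(n,X \right)} = 1 \left(n - 2\right) = 1 \left(-2 + n\right) = -2 + n$)
$\left(K{\left(Y,3 \right)} + 35 \left(-23\right)\right) - -3434 = \left(\left(-2 + 1\right) + 35 \left(-23\right)\right) - -3434 = \left(-1 - 805\right) + 3434 = -806 + 3434 = 2628$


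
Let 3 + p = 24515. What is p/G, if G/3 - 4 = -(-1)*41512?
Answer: 6128/31137 ≈ 0.19681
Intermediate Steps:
p = 24512 (p = -3 + 24515 = 24512)
G = 124548 (G = 12 + 3*(-(-1)*41512) = 12 + 3*(-1*(-41512)) = 12 + 3*41512 = 12 + 124536 = 124548)
p/G = 24512/124548 = 24512*(1/124548) = 6128/31137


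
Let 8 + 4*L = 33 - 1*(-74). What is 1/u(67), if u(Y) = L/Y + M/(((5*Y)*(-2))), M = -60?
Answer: 268/123 ≈ 2.1789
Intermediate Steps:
L = 99/4 (L = -2 + (33 - 1*(-74))/4 = -2 + (33 + 74)/4 = -2 + (¼)*107 = -2 + 107/4 = 99/4 ≈ 24.750)
u(Y) = 123/(4*Y) (u(Y) = 99/(4*Y) - 60*(-1/(10*Y)) = 99/(4*Y) - (-6)/Y = 99/(4*Y) + 6/Y = 123/(4*Y))
1/u(67) = 1/((123/4)/67) = 1/((123/4)*(1/67)) = 1/(123/268) = 268/123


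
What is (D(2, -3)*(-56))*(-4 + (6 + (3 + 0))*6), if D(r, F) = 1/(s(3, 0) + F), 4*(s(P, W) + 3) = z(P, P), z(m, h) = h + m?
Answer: 5600/9 ≈ 622.22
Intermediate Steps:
s(P, W) = -3 + P/2 (s(P, W) = -3 + (P + P)/4 = -3 + (2*P)/4 = -3 + P/2)
D(r, F) = 1/(-3/2 + F) (D(r, F) = 1/((-3 + (½)*3) + F) = 1/((-3 + 3/2) + F) = 1/(-3/2 + F))
(D(2, -3)*(-56))*(-4 + (6 + (3 + 0))*6) = ((2/(-3 + 2*(-3)))*(-56))*(-4 + (6 + (3 + 0))*6) = ((2/(-3 - 6))*(-56))*(-4 + (6 + 3)*6) = ((2/(-9))*(-56))*(-4 + 9*6) = ((2*(-⅑))*(-56))*(-4 + 54) = -2/9*(-56)*50 = (112/9)*50 = 5600/9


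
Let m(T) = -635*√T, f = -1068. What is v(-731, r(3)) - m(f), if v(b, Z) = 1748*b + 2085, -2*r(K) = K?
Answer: -1275703 + 1270*I*√267 ≈ -1.2757e+6 + 20752.0*I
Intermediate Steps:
r(K) = -K/2
v(b, Z) = 2085 + 1748*b
v(-731, r(3)) - m(f) = (2085 + 1748*(-731)) - (-635)*√(-1068) = (2085 - 1277788) - (-635)*2*I*√267 = -1275703 - (-1270)*I*√267 = -1275703 + 1270*I*√267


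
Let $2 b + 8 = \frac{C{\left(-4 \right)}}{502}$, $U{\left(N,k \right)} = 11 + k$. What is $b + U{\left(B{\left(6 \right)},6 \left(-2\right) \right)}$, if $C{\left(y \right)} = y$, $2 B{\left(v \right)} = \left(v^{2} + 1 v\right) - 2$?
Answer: $- \frac{1256}{251} \approx -5.004$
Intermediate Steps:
$B{\left(v \right)} = -1 + \frac{v}{2} + \frac{v^{2}}{2}$ ($B{\left(v \right)} = \frac{\left(v^{2} + 1 v\right) - 2}{2} = \frac{\left(v^{2} + v\right) - 2}{2} = \frac{\left(v + v^{2}\right) - 2}{2} = \frac{-2 + v + v^{2}}{2} = -1 + \frac{v}{2} + \frac{v^{2}}{2}$)
$b = - \frac{1005}{251}$ ($b = -4 + \frac{\left(-4\right) \frac{1}{502}}{2} = -4 + \frac{1}{2} \left(- \frac{2}{251}\right) = -4 - \frac{1}{251} = - \frac{1005}{251} \approx -4.004$)
$b + U{\left(B{\left(6 \right)},6 \left(-2\right) \right)} = - \frac{1005}{251} + \left(11 + 6 \left(-2\right)\right) = - \frac{1005}{251} + \left(11 - 12\right) = - \frac{1005}{251} - 1 = - \frac{1256}{251}$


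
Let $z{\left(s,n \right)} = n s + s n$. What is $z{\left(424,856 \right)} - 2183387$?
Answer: $-1457499$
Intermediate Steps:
$z{\left(s,n \right)} = 2 n s$ ($z{\left(s,n \right)} = n s + n s = 2 n s$)
$z{\left(424,856 \right)} - 2183387 = 2 \cdot 856 \cdot 424 - 2183387 = 725888 - 2183387 = -1457499$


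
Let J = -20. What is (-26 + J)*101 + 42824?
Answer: 38178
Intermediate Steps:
(-26 + J)*101 + 42824 = (-26 - 20)*101 + 42824 = -46*101 + 42824 = -4646 + 42824 = 38178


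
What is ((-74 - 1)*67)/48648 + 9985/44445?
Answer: 17494277/144144024 ≈ 0.12137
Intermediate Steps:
((-74 - 1)*67)/48648 + 9985/44445 = -75*67*(1/48648) + 9985*(1/44445) = -5025*1/48648 + 1997/8889 = -1675/16216 + 1997/8889 = 17494277/144144024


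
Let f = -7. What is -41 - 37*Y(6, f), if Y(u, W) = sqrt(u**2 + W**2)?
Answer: -41 - 37*sqrt(85) ≈ -382.12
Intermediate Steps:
Y(u, W) = sqrt(W**2 + u**2)
-41 - 37*Y(6, f) = -41 - 37*sqrt((-7)**2 + 6**2) = -41 - 37*sqrt(49 + 36) = -41 - 37*sqrt(85)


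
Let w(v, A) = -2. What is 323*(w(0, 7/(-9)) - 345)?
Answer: -112081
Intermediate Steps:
323*(w(0, 7/(-9)) - 345) = 323*(-2 - 345) = 323*(-347) = -112081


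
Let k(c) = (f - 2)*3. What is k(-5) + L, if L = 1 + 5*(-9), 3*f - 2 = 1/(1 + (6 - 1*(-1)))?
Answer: -383/8 ≈ -47.875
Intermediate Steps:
f = 17/24 (f = 2/3 + 1/(3*(1 + (6 - 1*(-1)))) = 2/3 + 1/(3*(1 + (6 + 1))) = 2/3 + 1/(3*(1 + 7)) = 2/3 + (1/3)/8 = 2/3 + (1/3)*(1/8) = 2/3 + 1/24 = 17/24 ≈ 0.70833)
k(c) = -31/8 (k(c) = (17/24 - 2)*3 = -31/24*3 = -31/8)
L = -44 (L = 1 - 45 = -44)
k(-5) + L = -31/8 - 44 = -383/8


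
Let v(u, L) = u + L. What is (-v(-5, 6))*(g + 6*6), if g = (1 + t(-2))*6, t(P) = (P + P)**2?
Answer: -138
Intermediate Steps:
v(u, L) = L + u
t(P) = 4*P**2 (t(P) = (2*P)**2 = 4*P**2)
g = 102 (g = (1 + 4*(-2)**2)*6 = (1 + 4*4)*6 = (1 + 16)*6 = 17*6 = 102)
(-v(-5, 6))*(g + 6*6) = (-(6 - 5))*(102 + 6*6) = (-1*1)*(102 + 36) = -1*138 = -138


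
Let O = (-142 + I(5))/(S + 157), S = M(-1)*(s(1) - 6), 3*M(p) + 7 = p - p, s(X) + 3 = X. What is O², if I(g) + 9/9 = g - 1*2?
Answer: 176400/277729 ≈ 0.63515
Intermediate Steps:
I(g) = -3 + g (I(g) = -1 + (g - 1*2) = -1 + (g - 2) = -1 + (-2 + g) = -3 + g)
s(X) = -3 + X
M(p) = -7/3 (M(p) = -7/3 + (p - p)/3 = -7/3 + (⅓)*0 = -7/3 + 0 = -7/3)
S = 56/3 (S = -7*((-3 + 1) - 6)/3 = -7*(-2 - 6)/3 = -7/3*(-8) = 56/3 ≈ 18.667)
O = -420/527 (O = (-142 + (-3 + 5))/(56/3 + 157) = (-142 + 2)/(527/3) = -140*3/527 = -420/527 ≈ -0.79696)
O² = (-420/527)² = 176400/277729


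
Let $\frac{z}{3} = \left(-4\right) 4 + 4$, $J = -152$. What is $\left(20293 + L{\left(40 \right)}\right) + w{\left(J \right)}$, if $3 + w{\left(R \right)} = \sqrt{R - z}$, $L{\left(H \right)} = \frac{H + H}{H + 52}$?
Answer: $\frac{466690}{23} + 2 i \sqrt{29} \approx 20291.0 + 10.77 i$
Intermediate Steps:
$z = -36$ ($z = 3 \left(\left(-4\right) 4 + 4\right) = 3 \left(-16 + 4\right) = 3 \left(-12\right) = -36$)
$L{\left(H \right)} = \frac{2 H}{52 + H}$
$w{\left(R \right)} = -3 + \sqrt{36 + R}$ ($w{\left(R \right)} = -3 + \sqrt{R - -36} = -3 + \sqrt{R + 36} = -3 + \sqrt{36 + R}$)
$\left(20293 + L{\left(40 \right)}\right) + w{\left(J \right)} = \left(20293 + 2 \cdot 40 \frac{1}{52 + 40}\right) - \left(3 - \sqrt{36 - 152}\right) = \left(20293 + 2 \cdot 40 \cdot \frac{1}{92}\right) - \left(3 - \sqrt{-116}\right) = \left(20293 + 2 \cdot 40 \cdot \frac{1}{92}\right) - \left(3 - 2 i \sqrt{29}\right) = \left(20293 + \frac{20}{23}\right) - \left(3 - 2 i \sqrt{29}\right) = \frac{466759}{23} - \left(3 - 2 i \sqrt{29}\right) = \frac{466690}{23} + 2 i \sqrt{29}$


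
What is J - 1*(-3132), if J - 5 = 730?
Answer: 3867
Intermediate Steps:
J = 735 (J = 5 + 730 = 735)
J - 1*(-3132) = 735 - 1*(-3132) = 735 + 3132 = 3867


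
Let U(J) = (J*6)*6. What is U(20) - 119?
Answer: 601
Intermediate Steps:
U(J) = 36*J (U(J) = (6*J)*6 = 36*J)
U(20) - 119 = 36*20 - 119 = 720 - 119 = 601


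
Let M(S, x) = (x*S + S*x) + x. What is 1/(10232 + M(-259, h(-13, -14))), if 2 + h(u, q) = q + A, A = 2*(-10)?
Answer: 1/28844 ≈ 3.4669e-5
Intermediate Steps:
A = -20
h(u, q) = -22 + q (h(u, q) = -2 + (q - 20) = -2 + (-20 + q) = -22 + q)
M(S, x) = x + 2*S*x (M(S, x) = (S*x + S*x) + x = 2*S*x + x = x + 2*S*x)
1/(10232 + M(-259, h(-13, -14))) = 1/(10232 + (-22 - 14)*(1 + 2*(-259))) = 1/(10232 - 36*(1 - 518)) = 1/(10232 - 36*(-517)) = 1/(10232 + 18612) = 1/28844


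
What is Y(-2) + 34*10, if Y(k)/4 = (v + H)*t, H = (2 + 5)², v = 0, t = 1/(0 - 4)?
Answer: 291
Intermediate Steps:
t = -¼ (t = 1/(-4) = -¼ ≈ -0.25000)
H = 49 (H = 7² = 49)
Y(k) = -49 (Y(k) = 4*((0 + 49)*(-¼)) = 4*(49*(-¼)) = 4*(-49/4) = -49)
Y(-2) + 34*10 = -49 + 34*10 = -49 + 340 = 291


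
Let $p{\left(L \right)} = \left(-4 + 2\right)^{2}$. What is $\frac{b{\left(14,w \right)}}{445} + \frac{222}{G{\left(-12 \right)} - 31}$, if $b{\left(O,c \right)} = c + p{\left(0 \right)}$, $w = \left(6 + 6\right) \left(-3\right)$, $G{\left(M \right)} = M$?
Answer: $- \frac{100166}{19135} \approx -5.2347$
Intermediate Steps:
$p{\left(L \right)} = 4$ ($p{\left(L \right)} = \left(-2\right)^{2} = 4$)
$w = -36$ ($w = 12 \left(-3\right) = -36$)
$b{\left(O,c \right)} = 4 + c$ ($b{\left(O,c \right)} = c + 4 = 4 + c$)
$\frac{b{\left(14,w \right)}}{445} + \frac{222}{G{\left(-12 \right)} - 31} = \frac{4 - 36}{445} + \frac{222}{-12 - 31} = \left(-32\right) \frac{1}{445} + \frac{222}{-43} = - \frac{32}{445} + 222 \left(- \frac{1}{43}\right) = - \frac{32}{445} - \frac{222}{43} = - \frac{100166}{19135}$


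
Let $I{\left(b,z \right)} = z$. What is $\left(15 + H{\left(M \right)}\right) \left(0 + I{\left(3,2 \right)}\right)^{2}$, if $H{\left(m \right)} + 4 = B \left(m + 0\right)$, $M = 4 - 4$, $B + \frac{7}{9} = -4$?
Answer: $44$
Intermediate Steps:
$B = - \frac{43}{9}$ ($B = - \frac{7}{9} - 4 = - \frac{43}{9} \approx -4.7778$)
$M = 0$
$H{\left(m \right)} = -4 - \frac{43 m}{9}$ ($H{\left(m \right)} = -4 - \frac{43 \left(m + 0\right)}{9} = -4 - \frac{43 m}{9}$)
$\left(15 + H{\left(M \right)}\right) \left(0 + I{\left(3,2 \right)}\right)^{2} = \left(15 - 4\right) \left(0 + 2\right)^{2} = \left(15 + \left(-4 + 0\right)\right) 2^{2} = \left(15 - 4\right) 4 = 11 \cdot 4 = 44$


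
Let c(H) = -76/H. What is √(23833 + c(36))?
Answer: √214478/3 ≈ 154.37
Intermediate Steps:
√(23833 + c(36)) = √(23833 - 76/36) = √(23833 - 76*1/36) = √(23833 - 19/9) = √(214478/9) = √214478/3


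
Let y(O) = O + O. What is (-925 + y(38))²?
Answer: 720801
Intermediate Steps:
y(O) = 2*O
(-925 + y(38))² = (-925 + 2*38)² = (-925 + 76)² = (-849)² = 720801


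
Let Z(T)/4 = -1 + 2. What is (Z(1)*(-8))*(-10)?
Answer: 320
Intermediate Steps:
Z(T) = 4 (Z(T) = 4*(-1 + 2) = 4*1 = 4)
(Z(1)*(-8))*(-10) = (4*(-8))*(-10) = -32*(-10) = 320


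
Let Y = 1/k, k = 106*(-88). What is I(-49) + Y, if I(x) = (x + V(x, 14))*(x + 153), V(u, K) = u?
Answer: -95070977/9328 ≈ -10192.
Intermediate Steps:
k = -9328
I(x) = 2*x*(153 + x) (I(x) = (x + x)*(x + 153) = (2*x)*(153 + x) = 2*x*(153 + x))
Y = -1/9328 (Y = 1/(-9328) = -1/9328 ≈ -0.00010720)
I(-49) + Y = 2*(-49)*(153 - 49) - 1/9328 = 2*(-49)*104 - 1/9328 = -10192 - 1/9328 = -95070977/9328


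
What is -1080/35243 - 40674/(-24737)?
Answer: 1406757822/871806091 ≈ 1.6136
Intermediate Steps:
-1080/35243 - 40674/(-24737) = -1080*1/35243 - 40674*(-1/24737) = -1080/35243 + 40674/24737 = 1406757822/871806091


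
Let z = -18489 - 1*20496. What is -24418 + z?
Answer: -63403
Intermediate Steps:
z = -38985 (z = -18489 - 20496 = -38985)
-24418 + z = -24418 - 38985 = -63403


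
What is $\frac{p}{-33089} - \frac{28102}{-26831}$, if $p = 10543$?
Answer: $\frac{92426835}{126830137} \approx 0.72875$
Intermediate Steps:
$\frac{p}{-33089} - \frac{28102}{-26831} = \frac{10543}{-33089} - \frac{28102}{-26831} = 10543 \left(- \frac{1}{33089}\right) - - \frac{28102}{26831} = - \frac{10543}{33089} + \frac{28102}{26831} = \frac{92426835}{126830137}$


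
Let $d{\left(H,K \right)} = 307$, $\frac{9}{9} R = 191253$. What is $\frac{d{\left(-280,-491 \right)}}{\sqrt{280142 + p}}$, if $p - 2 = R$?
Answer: $\frac{307 \sqrt{471397}}{471397} \approx 0.44714$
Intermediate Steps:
$R = 191253$
$p = 191255$ ($p = 2 + 191253 = 191255$)
$\frac{d{\left(-280,-491 \right)}}{\sqrt{280142 + p}} = \frac{307}{\sqrt{280142 + 191255}} = \frac{307}{\sqrt{471397}} = 307 \frac{\sqrt{471397}}{471397} = \frac{307 \sqrt{471397}}{471397}$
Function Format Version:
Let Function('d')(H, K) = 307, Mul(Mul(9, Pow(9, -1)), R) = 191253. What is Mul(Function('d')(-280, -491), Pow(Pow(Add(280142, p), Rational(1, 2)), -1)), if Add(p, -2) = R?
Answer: Mul(Rational(307, 471397), Pow(471397, Rational(1, 2))) ≈ 0.44714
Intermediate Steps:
R = 191253
p = 191255 (p = Add(2, 191253) = 191255)
Mul(Function('d')(-280, -491), Pow(Pow(Add(280142, p), Rational(1, 2)), -1)) = Mul(307, Pow(Pow(Add(280142, 191255), Rational(1, 2)), -1)) = Mul(307, Pow(Pow(471397, Rational(1, 2)), -1)) = Mul(307, Mul(Rational(1, 471397), Pow(471397, Rational(1, 2)))) = Mul(Rational(307, 471397), Pow(471397, Rational(1, 2)))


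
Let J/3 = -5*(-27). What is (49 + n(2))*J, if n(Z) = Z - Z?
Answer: 19845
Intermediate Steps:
n(Z) = 0
J = 405 (J = 3*(-5*(-27)) = 3*135 = 405)
(49 + n(2))*J = (49 + 0)*405 = 49*405 = 19845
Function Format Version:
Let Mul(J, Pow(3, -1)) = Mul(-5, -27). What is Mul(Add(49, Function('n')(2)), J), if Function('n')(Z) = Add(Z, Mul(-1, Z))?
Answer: 19845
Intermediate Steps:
Function('n')(Z) = 0
J = 405 (J = Mul(3, Mul(-5, -27)) = Mul(3, 135) = 405)
Mul(Add(49, Function('n')(2)), J) = Mul(Add(49, 0), 405) = Mul(49, 405) = 19845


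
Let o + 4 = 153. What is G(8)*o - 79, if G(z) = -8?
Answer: -1271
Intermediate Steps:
o = 149 (o = -4 + 153 = 149)
G(8)*o - 79 = -8*149 - 79 = -1192 - 79 = -1271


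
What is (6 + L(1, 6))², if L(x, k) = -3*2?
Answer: 0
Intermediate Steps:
L(x, k) = -6
(6 + L(1, 6))² = (6 - 6)² = 0² = 0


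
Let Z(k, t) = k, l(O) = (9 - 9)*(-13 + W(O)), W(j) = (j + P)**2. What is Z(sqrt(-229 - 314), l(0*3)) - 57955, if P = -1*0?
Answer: -57955 + I*sqrt(543) ≈ -57955.0 + 23.302*I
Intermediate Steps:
P = 0
W(j) = j**2 (W(j) = (j + 0)**2 = j**2)
l(O) = 0 (l(O) = (9 - 9)*(-13 + O**2) = 0*(-13 + O**2) = 0)
Z(sqrt(-229 - 314), l(0*3)) - 57955 = sqrt(-229 - 314) - 57955 = sqrt(-543) - 57955 = I*sqrt(543) - 57955 = -57955 + I*sqrt(543)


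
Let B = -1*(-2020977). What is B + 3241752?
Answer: 5262729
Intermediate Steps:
B = 2020977
B + 3241752 = 2020977 + 3241752 = 5262729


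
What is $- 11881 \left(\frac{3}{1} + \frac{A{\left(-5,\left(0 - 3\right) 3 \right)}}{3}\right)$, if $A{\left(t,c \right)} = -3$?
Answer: $-23762$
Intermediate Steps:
$- 11881 \left(\frac{3}{1} + \frac{A{\left(-5,\left(0 - 3\right) 3 \right)}}{3}\right) = - 11881 \left(\frac{3}{1} - \frac{3}{3}\right) = - 11881 \left(3 \cdot 1 - 1\right) = - 11881 \left(3 - 1\right) = \left(-11881\right) 2 = -23762$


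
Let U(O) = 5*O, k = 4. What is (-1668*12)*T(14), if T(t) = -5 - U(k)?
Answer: 500400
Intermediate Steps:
T(t) = -25 (T(t) = -5 - 5*4 = -5 - 1*20 = -5 - 20 = -25)
(-1668*12)*T(14) = -1668*12*(-25) = -139*144*(-25) = -20016*(-25) = 500400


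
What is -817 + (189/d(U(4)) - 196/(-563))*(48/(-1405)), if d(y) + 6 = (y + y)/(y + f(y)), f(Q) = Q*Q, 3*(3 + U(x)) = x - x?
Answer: -129107803/158203 ≈ -816.09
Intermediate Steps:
U(x) = -3 (U(x) = -3 + (x - x)/3 = -3 + (⅓)*0 = -3 + 0 = -3)
f(Q) = Q²
d(y) = -6 + 2*y/(y + y²) (d(y) = -6 + (y + y)/(y + y²) = -6 + (2*y)/(y + y²) = -6 + 2*y/(y + y²))
-817 + (189/d(U(4)) - 196/(-563))*(48/(-1405)) = -817 + (189/((2*(-2 - 3*(-3))/(1 - 3))) - 196/(-563))*(48/(-1405)) = -817 + (189/((2*(-2 + 9)/(-2))) - 196*(-1/563))*(48*(-1/1405)) = -817 + (189/((2*(-½)*7)) + 196/563)*(-48/1405) = -817 + (189/(-7) + 196/563)*(-48/1405) = -817 + (189*(-⅐) + 196/563)*(-48/1405) = -817 + (-27 + 196/563)*(-48/1405) = -817 - 15005/563*(-48/1405) = -817 + 144048/158203 = -129107803/158203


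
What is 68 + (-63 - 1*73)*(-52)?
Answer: 7140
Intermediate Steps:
68 + (-63 - 1*73)*(-52) = 68 + (-63 - 73)*(-52) = 68 - 136*(-52) = 68 + 7072 = 7140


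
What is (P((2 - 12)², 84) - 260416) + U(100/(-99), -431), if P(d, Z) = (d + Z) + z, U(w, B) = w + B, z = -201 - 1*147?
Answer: -25840189/99 ≈ -2.6101e+5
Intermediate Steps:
z = -348 (z = -201 - 147 = -348)
U(w, B) = B + w
P(d, Z) = -348 + Z + d (P(d, Z) = (d + Z) - 348 = (Z + d) - 348 = -348 + Z + d)
(P((2 - 12)², 84) - 260416) + U(100/(-99), -431) = ((-348 + 84 + (2 - 12)²) - 260416) + (-431 + 100/(-99)) = ((-348 + 84 + (-10)²) - 260416) + (-431 + 100*(-1/99)) = ((-348 + 84 + 100) - 260416) + (-431 - 100/99) = (-164 - 260416) - 42769/99 = -260580 - 42769/99 = -25840189/99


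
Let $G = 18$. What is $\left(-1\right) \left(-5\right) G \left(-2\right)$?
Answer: $-180$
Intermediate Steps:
$\left(-1\right) \left(-5\right) G \left(-2\right) = \left(-1\right) \left(-5\right) 18 \left(-2\right) = 5 \cdot 18 \left(-2\right) = 90 \left(-2\right) = -180$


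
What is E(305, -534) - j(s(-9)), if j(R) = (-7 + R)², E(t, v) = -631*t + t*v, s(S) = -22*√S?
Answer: -351018 - 924*I ≈ -3.5102e+5 - 924.0*I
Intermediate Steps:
E(305, -534) - j(s(-9)) = 305*(-631 - 534) - (-7 - 66*I)² = 305*(-1165) - (-7 - 66*I)² = -355325 - (-7 - 66*I)²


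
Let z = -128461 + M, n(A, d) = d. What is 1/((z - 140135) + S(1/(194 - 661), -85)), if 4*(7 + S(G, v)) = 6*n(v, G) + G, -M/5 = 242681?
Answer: -1868/2768390951 ≈ -6.7476e-7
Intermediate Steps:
M = -1213405 (M = -5*242681 = -1213405)
z = -1341866 (z = -128461 - 1213405 = -1341866)
S(G, v) = -7 + 7*G/4 (S(G, v) = -7 + (6*G + G)/4 = -7 + (7*G)/4 = -7 + 7*G/4)
1/((z - 140135) + S(1/(194 - 661), -85)) = 1/((-1341866 - 140135) + (-7 + 7/(4*(194 - 661)))) = 1/(-1482001 + (-7 + (7/4)/(-467))) = 1/(-1482001 + (-7 + (7/4)*(-1/467))) = 1/(-1482001 + (-7 - 7/1868)) = 1/(-1482001 - 13083/1868) = 1/(-2768390951/1868) = -1868/2768390951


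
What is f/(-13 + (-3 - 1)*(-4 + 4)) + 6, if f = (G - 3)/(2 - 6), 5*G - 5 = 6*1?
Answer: 389/65 ≈ 5.9846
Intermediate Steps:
G = 11/5 (G = 1 + (6*1)/5 = 1 + (⅕)*6 = 1 + 6/5 = 11/5 ≈ 2.2000)
f = ⅕ (f = (11/5 - 3)/(2 - 6) = -⅘/(-4) = -⅘*(-¼) = ⅕ ≈ 0.20000)
f/(-13 + (-3 - 1)*(-4 + 4)) + 6 = 1/(5*(-13 + (-3 - 1)*(-4 + 4))) + 6 = 1/(5*(-13 - 4*0)) + 6 = 1/(5*(-13 + 0)) + 6 = (⅕)/(-13) + 6 = (⅕)*(-1/13) + 6 = -1/65 + 6 = 389/65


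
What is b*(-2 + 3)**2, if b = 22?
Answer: 22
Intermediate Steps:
b*(-2 + 3)**2 = 22*(-2 + 3)**2 = 22*1**2 = 22*1 = 22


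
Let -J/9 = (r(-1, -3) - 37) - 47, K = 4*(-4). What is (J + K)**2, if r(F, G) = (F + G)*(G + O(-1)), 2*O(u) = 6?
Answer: 547600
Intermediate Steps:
O(u) = 3 (O(u) = (1/2)*6 = 3)
r(F, G) = (3 + G)*(F + G) (r(F, G) = (F + G)*(G + 3) = (F + G)*(3 + G) = (3 + G)*(F + G))
K = -16
J = 756 (J = -9*((((-3)**2 + 3*(-1) + 3*(-3) - 1*(-3)) - 37) - 47) = -9*(((9 - 3 - 9 + 3) - 37) - 47) = -9*((0 - 37) - 47) = -9*(-37 - 47) = -9*(-84) = 756)
(J + K)**2 = (756 - 16)**2 = 740**2 = 547600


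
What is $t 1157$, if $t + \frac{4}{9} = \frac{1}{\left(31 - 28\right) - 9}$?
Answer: $- \frac{12727}{18} \approx -707.06$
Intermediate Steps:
$t = - \frac{11}{18}$ ($t = - \frac{4}{9} + \frac{1}{\left(31 - 28\right) - 9} = - \frac{4}{9} + \frac{1}{3 - 9} = - \frac{4}{9} + \frac{1}{-6} = - \frac{4}{9} - \frac{1}{6} = - \frac{11}{18} \approx -0.61111$)
$t 1157 = \left(- \frac{11}{18}\right) 1157 = - \frac{12727}{18}$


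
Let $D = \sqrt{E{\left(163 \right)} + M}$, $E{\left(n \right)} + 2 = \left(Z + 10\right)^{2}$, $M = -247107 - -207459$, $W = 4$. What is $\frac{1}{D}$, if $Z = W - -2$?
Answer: $- \frac{i \sqrt{39394}}{39394} \approx - 0.0050383 i$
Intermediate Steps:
$Z = 6$ ($Z = 4 - -2 = 4 + 2 = 6$)
$M = -39648$ ($M = -247107 + 207459 = -39648$)
$E{\left(n \right)} = 254$ ($E{\left(n \right)} = -2 + \left(6 + 10\right)^{2} = -2 + 16^{2} = -2 + 256 = 254$)
$D = i \sqrt{39394}$ ($D = \sqrt{254 - 39648} = \sqrt{-39394} = i \sqrt{39394} \approx 198.48 i$)
$\frac{1}{D} = \frac{1}{i \sqrt{39394}} = - \frac{i \sqrt{39394}}{39394}$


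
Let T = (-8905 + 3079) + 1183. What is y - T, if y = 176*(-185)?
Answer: -27917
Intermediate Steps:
y = -32560
T = -4643 (T = -5826 + 1183 = -4643)
y - T = -32560 - 1*(-4643) = -32560 + 4643 = -27917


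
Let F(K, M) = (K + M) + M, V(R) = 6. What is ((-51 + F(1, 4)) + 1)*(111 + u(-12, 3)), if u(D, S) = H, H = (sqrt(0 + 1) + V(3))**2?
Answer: -6560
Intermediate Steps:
F(K, M) = K + 2*M
H = 49 (H = (sqrt(0 + 1) + 6)**2 = (sqrt(1) + 6)**2 = (1 + 6)**2 = 7**2 = 49)
u(D, S) = 49
((-51 + F(1, 4)) + 1)*(111 + u(-12, 3)) = ((-51 + (1 + 2*4)) + 1)*(111 + 49) = ((-51 + (1 + 8)) + 1)*160 = ((-51 + 9) + 1)*160 = (-42 + 1)*160 = -41*160 = -6560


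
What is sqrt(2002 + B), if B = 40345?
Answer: sqrt(42347) ≈ 205.78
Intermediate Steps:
sqrt(2002 + B) = sqrt(2002 + 40345) = sqrt(42347)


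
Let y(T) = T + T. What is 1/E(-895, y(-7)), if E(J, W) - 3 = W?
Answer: -1/11 ≈ -0.090909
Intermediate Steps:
y(T) = 2*T
E(J, W) = 3 + W
1/E(-895, y(-7)) = 1/(3 + 2*(-7)) = 1/(3 - 14) = 1/(-11) = -1/11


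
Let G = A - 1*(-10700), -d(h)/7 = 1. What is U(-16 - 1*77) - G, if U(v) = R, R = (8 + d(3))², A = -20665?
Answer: 9966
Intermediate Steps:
d(h) = -7 (d(h) = -7*1 = -7)
G = -9965 (G = -20665 - 1*(-10700) = -20665 + 10700 = -9965)
R = 1 (R = (8 - 7)² = 1² = 1)
U(v) = 1
U(-16 - 1*77) - G = 1 - 1*(-9965) = 1 + 9965 = 9966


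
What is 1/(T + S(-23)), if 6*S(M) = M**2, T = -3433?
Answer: -6/20069 ≈ -0.00029897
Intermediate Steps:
S(M) = M**2/6
1/(T + S(-23)) = 1/(-3433 + (1/6)*(-23)**2) = 1/(-3433 + (1/6)*529) = 1/(-3433 + 529/6) = 1/(-20069/6) = -6/20069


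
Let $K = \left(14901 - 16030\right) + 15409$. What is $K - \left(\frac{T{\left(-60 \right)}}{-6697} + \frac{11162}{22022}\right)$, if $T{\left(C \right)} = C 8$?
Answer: $\frac{1052974063523}{73740667} \approx 14279.0$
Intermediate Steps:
$K = 14280$ ($K = -1129 + 15409 = 14280$)
$T{\left(C \right)} = 8 C$
$K - \left(\frac{T{\left(-60 \right)}}{-6697} + \frac{11162}{22022}\right) = 14280 - \left(\frac{8 \left(-60\right)}{-6697} + \frac{11162}{22022}\right) = 14280 - \left(\left(-480\right) \left(- \frac{1}{6697}\right) + 11162 \cdot \frac{1}{22022}\right) = 14280 - \left(\frac{480}{6697} + \frac{5581}{11011}\right) = 14280 - \frac{42661237}{73740667} = \frac{1052974063523}{73740667}$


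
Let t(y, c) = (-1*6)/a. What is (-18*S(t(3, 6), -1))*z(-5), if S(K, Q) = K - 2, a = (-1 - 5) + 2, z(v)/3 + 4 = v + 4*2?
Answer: -27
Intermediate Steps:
z(v) = 12 + 3*v (z(v) = -12 + 3*(v + 4*2) = -12 + 3*(v + 8) = -12 + 3*(8 + v) = -12 + (24 + 3*v) = 12 + 3*v)
a = -4 (a = -6 + 2 = -4)
t(y, c) = 3/2 (t(y, c) = -1*6/(-4) = -6*(-¼) = 3/2)
S(K, Q) = -2 + K
(-18*S(t(3, 6), -1))*z(-5) = (-18*(-2 + 3/2))*(12 + 3*(-5)) = (-18*(-½))*(12 - 15) = 9*(-3) = -27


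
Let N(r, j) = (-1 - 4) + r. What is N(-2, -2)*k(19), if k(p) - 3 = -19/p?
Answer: -14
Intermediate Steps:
k(p) = 3 - 19/p
N(r, j) = -5 + r
N(-2, -2)*k(19) = (-5 - 2)*(3 - 19/19) = -7*(3 - 19*1/19) = -7*(3 - 1) = -7*2 = -14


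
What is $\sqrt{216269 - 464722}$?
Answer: $i \sqrt{248453} \approx 498.45 i$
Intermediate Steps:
$\sqrt{216269 - 464722} = \sqrt{-248453} = i \sqrt{248453}$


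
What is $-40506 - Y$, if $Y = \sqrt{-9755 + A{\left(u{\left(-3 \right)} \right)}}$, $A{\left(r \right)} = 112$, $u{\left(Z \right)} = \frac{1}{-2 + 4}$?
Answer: $-40506 - i \sqrt{9643} \approx -40506.0 - 98.199 i$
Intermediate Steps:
$u{\left(Z \right)} = \frac{1}{2}$
$Y = i \sqrt{9643}$ ($Y = \sqrt{-9755 + 112} = \sqrt{-9643} = i \sqrt{9643} \approx 98.199 i$)
$-40506 - Y = -40506 - i \sqrt{9643}$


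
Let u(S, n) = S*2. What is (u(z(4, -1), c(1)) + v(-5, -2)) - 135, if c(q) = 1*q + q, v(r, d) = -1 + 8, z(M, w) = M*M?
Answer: -96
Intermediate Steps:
z(M, w) = M²
v(r, d) = 7
c(q) = 2*q (c(q) = q + q = 2*q)
u(S, n) = 2*S
(u(z(4, -1), c(1)) + v(-5, -2)) - 135 = (2*4² + 7) - 135 = (2*16 + 7) - 135 = (32 + 7) - 135 = 39 - 135 = -96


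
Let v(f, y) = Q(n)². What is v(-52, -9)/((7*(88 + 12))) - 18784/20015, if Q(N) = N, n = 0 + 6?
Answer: -621413/700525 ≈ -0.88707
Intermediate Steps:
n = 6
v(f, y) = 36 (v(f, y) = 6² = 36)
v(-52, -9)/((7*(88 + 12))) - 18784/20015 = 36/((7*(88 + 12))) - 18784/20015 = 36/((7*100)) - 18784*1/20015 = 36/700 - 18784/20015 = 36*(1/700) - 18784/20015 = 9/175 - 18784/20015 = -621413/700525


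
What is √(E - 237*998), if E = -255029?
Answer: I*√491555 ≈ 701.11*I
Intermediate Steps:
√(E - 237*998) = √(-255029 - 237*998) = √(-255029 - 236526) = √(-491555) = I*√491555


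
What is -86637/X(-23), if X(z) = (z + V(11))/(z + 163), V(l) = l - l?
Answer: 12129180/23 ≈ 5.2736e+5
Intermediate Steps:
V(l) = 0
X(z) = z/(163 + z) (X(z) = (z + 0)/(z + 163) = z/(163 + z))
-86637/X(-23) = -86637/((-23/(163 - 23))) = -86637/((-23/140)) = -86637/((-23*1/140)) = -86637/(-23/140) = -86637*(-140/23) = 12129180/23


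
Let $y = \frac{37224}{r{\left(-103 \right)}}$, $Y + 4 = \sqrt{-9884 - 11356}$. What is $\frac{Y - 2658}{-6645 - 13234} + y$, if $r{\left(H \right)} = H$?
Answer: $- \frac{7181570}{19879} - \frac{6 i \sqrt{590}}{19879} \approx -361.26 - 0.0073313 i$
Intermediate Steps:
$Y = -4 + 6 i \sqrt{590}$ ($Y = -4 + \sqrt{-9884 - 11356} = -4 + \sqrt{-21240} = -4 + 6 i \sqrt{590} \approx -4.0 + 145.74 i$)
$y = - \frac{37224}{103}$ ($y = \frac{37224}{-103} = 37224 \left(- \frac{1}{103}\right) = - \frac{37224}{103} \approx -361.4$)
$\frac{Y - 2658}{-6645 - 13234} + y = \frac{\left(-4 + 6 i \sqrt{590}\right) - 2658}{-6645 - 13234} - \frac{37224}{103} = \frac{-2662 + 6 i \sqrt{590}}{-19879} - \frac{37224}{103} = \left(-2662 + 6 i \sqrt{590}\right) \left(- \frac{1}{19879}\right) - \frac{37224}{103} = \left(\frac{2662}{19879} - \frac{6 i \sqrt{590}}{19879}\right) - \frac{37224}{103} = - \frac{7181570}{19879} - \frac{6 i \sqrt{590}}{19879}$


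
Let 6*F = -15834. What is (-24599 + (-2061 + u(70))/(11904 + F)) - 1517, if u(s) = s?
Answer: -241966731/9265 ≈ -26116.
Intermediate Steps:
F = -2639 (F = (⅙)*(-15834) = -2639)
(-24599 + (-2061 + u(70))/(11904 + F)) - 1517 = (-24599 + (-2061 + 70)/(11904 - 2639)) - 1517 = (-24599 - 1991/9265) - 1517 = -227911726/9265 - 1517 = -241966731/9265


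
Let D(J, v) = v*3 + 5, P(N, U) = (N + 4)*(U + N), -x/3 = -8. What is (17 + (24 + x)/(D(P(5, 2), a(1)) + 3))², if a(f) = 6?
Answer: 60025/169 ≈ 355.18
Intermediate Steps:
x = 24 (x = -3*(-8) = 24)
P(N, U) = (4 + N)*(N + U)
D(J, v) = 5 + 3*v (D(J, v) = 3*v + 5 = 5 + 3*v)
(17 + (24 + x)/(D(P(5, 2), a(1)) + 3))² = (17 + (24 + 24)/((5 + 3*6) + 3))² = (17 + 48/((5 + 18) + 3))² = (17 + 48/(23 + 3))² = (17 + 48/26)² = (17 + 48*(1/26))² = (17 + 24/13)² = (245/13)² = 60025/169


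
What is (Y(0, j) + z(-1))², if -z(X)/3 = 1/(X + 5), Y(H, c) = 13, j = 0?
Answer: 2401/16 ≈ 150.06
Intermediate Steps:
z(X) = -3/(5 + X) (z(X) = -3/(X + 5) = -3/(5 + X))
(Y(0, j) + z(-1))² = (13 - 3/(5 - 1))² = (13 - 3/4)² = (13 - 3*¼)² = (13 - ¾)² = (49/4)² = 2401/16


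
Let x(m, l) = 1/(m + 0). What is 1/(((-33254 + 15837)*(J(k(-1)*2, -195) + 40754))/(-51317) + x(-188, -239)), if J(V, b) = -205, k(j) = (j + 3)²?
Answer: 9647596/132773432087 ≈ 7.2662e-5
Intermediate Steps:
x(m, l) = 1/m
k(j) = (3 + j)²
1/(((-33254 + 15837)*(J(k(-1)*2, -195) + 40754))/(-51317) + x(-188, -239)) = 1/(((-33254 + 15837)*(-205 + 40754))/(-51317) + 1/(-188)) = 1/(-17417*40549*(-1/51317) - 1/188) = 1/(-706241933*(-1/51317) - 1/188) = 1/(706241933/51317 - 1/188) = 1/(132773432087/9647596) = 9647596/132773432087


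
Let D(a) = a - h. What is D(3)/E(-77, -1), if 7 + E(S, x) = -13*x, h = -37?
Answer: 20/3 ≈ 6.6667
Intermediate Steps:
E(S, x) = -7 - 13*x
D(a) = 37 + a (D(a) = a - 1*(-37) = a + 37 = 37 + a)
D(3)/E(-77, -1) = (37 + 3)/(-7 - 13*(-1)) = 40/(-7 + 13) = 40/6 = 40*(⅙) = 20/3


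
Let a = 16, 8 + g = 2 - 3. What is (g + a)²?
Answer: 49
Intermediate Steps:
g = -9 (g = -8 + (2 - 3) = -8 - 1 = -9)
(g + a)² = (-9 + 16)² = 7² = 49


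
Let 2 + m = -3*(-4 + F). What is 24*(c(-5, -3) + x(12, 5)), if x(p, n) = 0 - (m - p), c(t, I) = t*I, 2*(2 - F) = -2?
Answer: 624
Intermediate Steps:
F = 3 (F = 2 - ½*(-2) = 2 + 1 = 3)
m = 1 (m = -2 - 3*(-4 + 3) = -2 - 3*(-1) = -2 + 3 = 1)
c(t, I) = I*t
x(p, n) = -1 + p (x(p, n) = 0 - (1 - p) = 0 + (-1 + p) = -1 + p)
24*(c(-5, -3) + x(12, 5)) = 24*(-3*(-5) + (-1 + 12)) = 24*(15 + 11) = 24*26 = 624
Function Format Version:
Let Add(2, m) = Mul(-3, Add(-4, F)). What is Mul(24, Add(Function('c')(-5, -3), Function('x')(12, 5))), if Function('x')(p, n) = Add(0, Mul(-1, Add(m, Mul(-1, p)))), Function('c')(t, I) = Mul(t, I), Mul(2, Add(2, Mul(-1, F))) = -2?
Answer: 624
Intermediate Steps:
F = 3 (F = Add(2, Mul(Rational(-1, 2), -2)) = Add(2, 1) = 3)
m = 1 (m = Add(-2, Mul(-3, Add(-4, 3))) = Add(-2, Mul(-3, -1)) = Add(-2, 3) = 1)
Function('c')(t, I) = Mul(I, t)
Function('x')(p, n) = Add(-1, p) (Function('x')(p, n) = Add(0, Mul(-1, Add(1, Mul(-1, p)))) = Add(0, Add(-1, p)) = Add(-1, p))
Mul(24, Add(Function('c')(-5, -3), Function('x')(12, 5))) = Mul(24, Add(Mul(-3, -5), Add(-1, 12))) = Mul(24, Add(15, 11)) = Mul(24, 26) = 624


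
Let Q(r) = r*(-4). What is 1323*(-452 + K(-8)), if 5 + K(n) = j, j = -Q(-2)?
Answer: -615195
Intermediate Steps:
Q(r) = -4*r
j = -8 (j = -(-4)*(-2) = -1*8 = -8)
K(n) = -13 (K(n) = -5 - 8 = -13)
1323*(-452 + K(-8)) = 1323*(-452 - 13) = 1323*(-465) = -615195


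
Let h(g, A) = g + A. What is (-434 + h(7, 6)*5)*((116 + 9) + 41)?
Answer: -61254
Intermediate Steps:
h(g, A) = A + g
(-434 + h(7, 6)*5)*((116 + 9) + 41) = (-434 + (6 + 7)*5)*((116 + 9) + 41) = (-434 + 13*5)*(125 + 41) = (-434 + 65)*166 = -369*166 = -61254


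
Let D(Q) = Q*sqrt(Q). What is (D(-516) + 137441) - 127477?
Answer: 9964 - 1032*I*sqrt(129) ≈ 9964.0 - 11721.0*I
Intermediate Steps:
D(Q) = Q**(3/2)
(D(-516) + 137441) - 127477 = ((-516)**(3/2) + 137441) - 127477 = (-1032*I*sqrt(129) + 137441) - 127477 = (137441 - 1032*I*sqrt(129)) - 127477 = 9964 - 1032*I*sqrt(129)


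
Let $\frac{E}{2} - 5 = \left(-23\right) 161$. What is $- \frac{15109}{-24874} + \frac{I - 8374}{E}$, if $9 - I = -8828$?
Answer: $\frac{50114751}{91984052} \approx 0.54482$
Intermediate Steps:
$I = 8837$ ($I = 9 - -8828 = 9 + 8828 = 8837$)
$E = -7396$ ($E = 10 + 2 \left(\left(-23\right) 161\right) = 10 + 2 \left(-3703\right) = 10 - 7406 = -7396$)
$- \frac{15109}{-24874} + \frac{I - 8374}{E} = - \frac{15109}{-24874} + \frac{8837 - 8374}{-7396} = \left(-15109\right) \left(- \frac{1}{24874}\right) + \left(8837 - 8374\right) \left(- \frac{1}{7396}\right) = \frac{15109}{24874} + 463 \left(- \frac{1}{7396}\right) = \frac{15109}{24874} - \frac{463}{7396} = \frac{50114751}{91984052}$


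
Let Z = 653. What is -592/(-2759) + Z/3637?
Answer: 3954731/10034483 ≈ 0.39411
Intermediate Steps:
-592/(-2759) + Z/3637 = -592/(-2759) + 653/3637 = -592*(-1/2759) + 653*(1/3637) = 592/2759 + 653/3637 = 3954731/10034483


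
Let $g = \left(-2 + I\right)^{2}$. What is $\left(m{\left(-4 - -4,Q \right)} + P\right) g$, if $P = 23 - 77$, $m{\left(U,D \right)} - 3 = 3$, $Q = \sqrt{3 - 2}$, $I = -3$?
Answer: $-1200$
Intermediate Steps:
$Q = 1$ ($Q = \sqrt{1} = 1$)
$m{\left(U,D \right)} = 6$ ($m{\left(U,D \right)} = 3 + 3 = 6$)
$P = -54$
$g = 25$ ($g = \left(-2 - 3\right)^{2} = \left(-5\right)^{2} = 25$)
$\left(m{\left(-4 - -4,Q \right)} + P\right) g = \left(6 - 54\right) 25 = \left(-48\right) 25 = -1200$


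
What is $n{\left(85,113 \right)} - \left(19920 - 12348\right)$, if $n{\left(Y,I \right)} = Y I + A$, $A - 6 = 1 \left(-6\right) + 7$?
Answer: $2040$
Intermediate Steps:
$A = 7$ ($A = 6 + \left(1 \left(-6\right) + 7\right) = 6 + \left(-6 + 7\right) = 6 + 1 = 7$)
$n{\left(Y,I \right)} = 7 + I Y$ ($n{\left(Y,I \right)} = Y I + 7 = I Y + 7 = 7 + I Y$)
$n{\left(85,113 \right)} - \left(19920 - 12348\right) = \left(7 + 113 \cdot 85\right) - \left(19920 - 12348\right) = \left(7 + 9605\right) - \left(19920 - 12348\right) = 9612 - 7572 = 2040$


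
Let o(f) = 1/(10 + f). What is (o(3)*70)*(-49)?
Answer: -3430/13 ≈ -263.85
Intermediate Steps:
(o(3)*70)*(-49) = (70/(10 + 3))*(-49) = (70/13)*(-49) = -3430/13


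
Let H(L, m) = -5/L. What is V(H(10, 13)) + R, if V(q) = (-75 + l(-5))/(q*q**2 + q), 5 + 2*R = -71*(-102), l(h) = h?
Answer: 7493/2 ≈ 3746.5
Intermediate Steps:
R = 7237/2 (R = -5/2 + (-71*(-102))/2 = -5/2 + (1/2)*7242 = -5/2 + 3621 = 7237/2 ≈ 3618.5)
V(q) = -80/(q + q**3) (V(q) = (-75 - 5)/(q*q**2 + q) = -80/(q**3 + q) = -80/(q + q**3))
V(H(10, 13)) + R = -80/(-5/10 + (-5/10)**3) + 7237/2 = -80/(-5*1/10 + (-5*1/10)**3) + 7237/2 = -80/(-1/2 + (-1/2)**3) + 7237/2 = -80/(-1/2 - 1/8) + 7237/2 = -80/(-5/8) + 7237/2 = -80*(-8/5) + 7237/2 = 128 + 7237/2 = 7493/2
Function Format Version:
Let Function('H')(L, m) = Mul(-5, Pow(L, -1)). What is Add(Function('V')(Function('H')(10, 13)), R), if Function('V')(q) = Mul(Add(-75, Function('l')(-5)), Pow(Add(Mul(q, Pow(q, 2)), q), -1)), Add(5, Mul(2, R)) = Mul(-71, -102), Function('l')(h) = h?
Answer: Rational(7493, 2) ≈ 3746.5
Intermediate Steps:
R = Rational(7237, 2) (R = Add(Rational(-5, 2), Mul(Rational(1, 2), Mul(-71, -102))) = Add(Rational(-5, 2), Mul(Rational(1, 2), 7242)) = Add(Rational(-5, 2), 3621) = Rational(7237, 2) ≈ 3618.5)
Function('V')(q) = Mul(-80, Pow(Add(q, Pow(q, 3)), -1)) (Function('V')(q) = Mul(Add(-75, -5), Pow(Add(Mul(q, Pow(q, 2)), q), -1)) = Mul(-80, Pow(Add(Pow(q, 3), q), -1)) = Mul(-80, Pow(Add(q, Pow(q, 3)), -1)))
Add(Function('V')(Function('H')(10, 13)), R) = Add(Mul(-80, Pow(Add(Mul(-5, Pow(10, -1)), Pow(Mul(-5, Pow(10, -1)), 3)), -1)), Rational(7237, 2)) = Add(Mul(-80, Pow(Add(Mul(-5, Rational(1, 10)), Pow(Mul(-5, Rational(1, 10)), 3)), -1)), Rational(7237, 2)) = Add(Mul(-80, Pow(Add(Rational(-1, 2), Pow(Rational(-1, 2), 3)), -1)), Rational(7237, 2)) = Add(Mul(-80, Pow(Add(Rational(-1, 2), Rational(-1, 8)), -1)), Rational(7237, 2)) = Add(Mul(-80, Pow(Rational(-5, 8), -1)), Rational(7237, 2)) = Add(Mul(-80, Rational(-8, 5)), Rational(7237, 2)) = Add(128, Rational(7237, 2)) = Rational(7493, 2)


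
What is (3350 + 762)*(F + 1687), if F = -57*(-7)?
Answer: 8577632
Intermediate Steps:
F = 399
(3350 + 762)*(F + 1687) = (3350 + 762)*(399 + 1687) = 4112*2086 = 8577632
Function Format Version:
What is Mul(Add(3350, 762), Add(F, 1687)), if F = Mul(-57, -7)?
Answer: 8577632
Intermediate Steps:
F = 399
Mul(Add(3350, 762), Add(F, 1687)) = Mul(Add(3350, 762), Add(399, 1687)) = Mul(4112, 2086) = 8577632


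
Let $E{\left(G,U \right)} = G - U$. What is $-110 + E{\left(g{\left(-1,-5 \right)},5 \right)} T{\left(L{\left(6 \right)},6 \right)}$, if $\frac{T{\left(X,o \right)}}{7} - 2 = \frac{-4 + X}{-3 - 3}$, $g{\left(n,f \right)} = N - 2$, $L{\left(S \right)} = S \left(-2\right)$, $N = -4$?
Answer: $- \frac{1408}{3} \approx -469.33$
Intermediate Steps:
$L{\left(S \right)} = - 2 S$
$g{\left(n,f \right)} = -6$ ($g{\left(n,f \right)} = -4 - 2 = -6$)
$T{\left(X,o \right)} = \frac{56}{3} - \frac{7 X}{6}$ ($T{\left(X,o \right)} = 14 + 7 \frac{-4 + X}{-3 - 3} = 14 + 7 \frac{-4 + X}{-6} = 14 + 7 \left(-4 + X\right) \left(- \frac{1}{6}\right) = 14 + 7 \left(\frac{2}{3} - \frac{X}{6}\right) = 14 - \left(- \frac{14}{3} + \frac{7 X}{6}\right) = \frac{56}{3} - \frac{7 X}{6}$)
$-110 + E{\left(g{\left(-1,-5 \right)},5 \right)} T{\left(L{\left(6 \right)},6 \right)} = -110 + \left(-6 - 5\right) \left(\frac{56}{3} - \frac{7 \left(\left(-2\right) 6\right)}{6}\right) = -110 + \left(-6 - 5\right) \left(\frac{56}{3} - -14\right) = -110 - 11 \left(\frac{56}{3} + 14\right) = -110 - \frac{1078}{3} = - \frac{1408}{3}$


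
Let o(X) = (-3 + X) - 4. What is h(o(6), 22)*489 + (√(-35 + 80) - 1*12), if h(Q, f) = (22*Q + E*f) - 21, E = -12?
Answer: -150135 + 3*√5 ≈ -1.5013e+5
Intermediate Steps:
o(X) = -7 + X
h(Q, f) = -21 - 12*f + 22*Q (h(Q, f) = (22*Q - 12*f) - 21 = (-12*f + 22*Q) - 21 = -21 - 12*f + 22*Q)
h(o(6), 22)*489 + (√(-35 + 80) - 1*12) = (-21 - 12*22 + 22*(-7 + 6))*489 + (√(-35 + 80) - 1*12) = (-21 - 264 + 22*(-1))*489 + (√45 - 12) = (-21 - 264 - 22)*489 + (3*√5 - 12) = -307*489 + (-12 + 3*√5) = -150123 + (-12 + 3*√5) = -150135 + 3*√5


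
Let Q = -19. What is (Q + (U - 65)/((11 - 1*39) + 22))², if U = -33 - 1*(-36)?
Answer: 676/9 ≈ 75.111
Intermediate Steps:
U = 3 (U = -33 + 36 = 3)
(Q + (U - 65)/((11 - 1*39) + 22))² = (-19 + (3 - 65)/((11 - 1*39) + 22))² = (-19 - 62/((11 - 39) + 22))² = (-19 - 62/(-28 + 22))² = (-19 - 62/(-6))² = (-19 - 62*(-⅙))² = (-19 + 31/3)² = (-26/3)² = 676/9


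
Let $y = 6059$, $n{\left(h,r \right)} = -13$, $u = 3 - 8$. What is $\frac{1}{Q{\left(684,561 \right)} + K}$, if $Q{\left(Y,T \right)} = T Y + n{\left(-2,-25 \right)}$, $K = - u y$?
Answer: $\frac{1}{414006} \approx 2.4154 \cdot 10^{-6}$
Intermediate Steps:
$u = -5$ ($u = 3 - 8 = -5$)
$K = 30295$ ($K = \left(-1\right) \left(-5\right) 6059 = 5 \cdot 6059 = 30295$)
$Q{\left(Y,T \right)} = -13 + T Y$ ($Q{\left(Y,T \right)} = T Y - 13 = -13 + T Y$)
$\frac{1}{Q{\left(684,561 \right)} + K} = \frac{1}{\left(-13 + 561 \cdot 684\right) + 30295} = \frac{1}{\left(-13 + 383724\right) + 30295} = \frac{1}{383711 + 30295} = \frac{1}{414006}$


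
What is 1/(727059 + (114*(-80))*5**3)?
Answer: -1/412941 ≈ -2.4217e-6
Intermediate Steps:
1/(727059 + (114*(-80))*5**3) = 1/(727059 - 9120*125) = 1/(727059 - 1140000) = 1/(-412941) = -1/412941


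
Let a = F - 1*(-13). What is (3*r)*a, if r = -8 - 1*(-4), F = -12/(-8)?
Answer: -174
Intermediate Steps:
F = 3/2 (F = -12*(-1/8) = 3/2 ≈ 1.5000)
a = 29/2 (a = 3/2 - 1*(-13) = 3/2 + 13 = 29/2 ≈ 14.500)
r = -4 (r = -8 + 4 = -4)
(3*r)*a = (3*(-4))*(29/2) = -12*29/2 = -174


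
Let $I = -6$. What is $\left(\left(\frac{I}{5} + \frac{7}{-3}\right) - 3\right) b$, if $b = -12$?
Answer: $\frac{392}{5} \approx 78.4$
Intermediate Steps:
$\left(\left(\frac{I}{5} + \frac{7}{-3}\right) - 3\right) b = \left(\left(- \frac{6}{5} + \frac{7}{-3}\right) - 3\right) \left(-12\right) = \left(\left(\left(-6\right) \frac{1}{5} + 7 \left(- \frac{1}{3}\right)\right) - 3\right) \left(-12\right) = \left(\left(- \frac{6}{5} - \frac{7}{3}\right) - 3\right) \left(-12\right) = \left(- \frac{53}{15} - 3\right) \left(-12\right) = \left(- \frac{98}{15}\right) \left(-12\right) = \frac{392}{5}$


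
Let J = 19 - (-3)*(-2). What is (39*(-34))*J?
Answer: -17238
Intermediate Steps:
J = 13 (J = 19 - 1*6 = 19 - 6 = 13)
(39*(-34))*J = (39*(-34))*13 = -1326*13 = -17238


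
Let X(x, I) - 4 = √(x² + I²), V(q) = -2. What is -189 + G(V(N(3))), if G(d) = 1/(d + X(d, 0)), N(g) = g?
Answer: -755/4 ≈ -188.75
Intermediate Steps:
X(x, I) = 4 + √(I² + x²) (X(x, I) = 4 + √(x² + I²) = 4 + √(I² + x²))
G(d) = 1/(4 + d + √(d²)) (G(d) = 1/(d + (4 + √(0² + d²))) = 1/(d + (4 + √(0 + d²))) = 1/(d + (4 + √(d²))) = 1/(4 + d + √(d²)))
-189 + G(V(N(3))) = -189 + 1/(4 - 2 + √((-2)²)) = -189 + 1/(4 - 2 + √4) = -189 + 1/(4 - 2 + 2) = -189 + 1/4 = -189 + ¼ = -755/4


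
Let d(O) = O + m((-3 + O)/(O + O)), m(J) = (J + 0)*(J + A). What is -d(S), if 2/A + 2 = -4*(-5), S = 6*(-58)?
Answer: 18714047/53824 ≈ 347.69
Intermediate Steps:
S = -348
A = ⅑ (A = 2/(-2 - 4*(-5)) = 2/(-2 + 20) = 2/18 = 2*(1/18) = ⅑ ≈ 0.11111)
m(J) = J*(⅑ + J) (m(J) = (J + 0)*(J + ⅑) = J*(⅑ + J))
d(O) = O + (-3 + O)*(⅑ + (-3 + O)/(2*O))/(2*O) (d(O) = O + ((-3 + O)/(O + O))*(⅑ + (-3 + O)/(O + O)) = O + ((-3 + O)/((2*O)))*(⅑ + (-3 + O)/((2*O))) = O + ((-3 + O)*(1/(2*O)))*(⅑ + (-3 + O)*(1/(2*O))) = O + ((-3 + O)/(2*O))*(⅑ + (-3 + O)/(2*O)) = O + (-3 + O)*(⅑ + (-3 + O)/(2*O))/(2*O))
-d(S) = -((-348)³ + (-27 + 11*(-348))*(-3 - 348)/36)/(-348)² = -(-42144192 + (1/36)*(-27 - 3828)*(-351))/121104 = -(-42144192 + (1/36)*(-3855)*(-351))/121104 = -(-42144192 + 150345/4)/121104 = -(-168426423)/(121104*4) = -1*(-18714047/53824) = 18714047/53824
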